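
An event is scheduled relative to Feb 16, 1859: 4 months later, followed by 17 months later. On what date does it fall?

November 16, 1860

Counting forward 4 months from February 16, 1859:
month 2 + 4 = 6 → June 1859.
Day 16 is valid in June, giving June 16, 1859.
Advancing 17 months from June 16, 1859:
month 6 + 17 = 23, which is month 11 of year 1860 → November 1860.
Day 16 is valid in November, giving November 16, 1860.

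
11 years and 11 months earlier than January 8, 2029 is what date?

Going back 11 years and 11 months from January 8, 2029.
-11 years → 2018; month 1 − 11 = -10, which is month 2 of year 2017 → February 2017.
Day 8 is valid in February, giving February 8, 2017.

February 8, 2017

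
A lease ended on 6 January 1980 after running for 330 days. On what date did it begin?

Subtracting 330 days from January 6, 1980.
Going back 6 days from January 6, 1980 reaches the end of the previous month; 330 − 6 = 324 left.
December 1979 has 31 days: 324 − 31 = 293 left.
November 1979 has 30 days: 293 − 30 = 263 left.
October 1979 has 31 days: 263 − 31 = 232 left.
September 1979 has 30 days: 232 − 30 = 202 left.
August 1979 has 31 days: 202 − 31 = 171 left.
July 1979 has 31 days: 171 − 31 = 140 left.
June 1979 has 30 days: 140 − 30 = 110 left.
May 1979 has 31 days: 110 − 31 = 79 left.
April 1979 has 30 days: 79 − 30 = 49 left.
March 1979 has 31 days: 49 − 31 = 18 left.
February 1979 has 28 days; 28 − 18 = 10 → February 10, 1979.

February 10, 1979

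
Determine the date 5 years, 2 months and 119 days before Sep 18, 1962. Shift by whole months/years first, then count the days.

Counting back 5 years, 2 months and 119 days from September 18, 1962: first the month/year part, then the days.
-5 years → 1957; month 9 − 2 = 7 → July 1957.
Day 18 is valid in July, giving July 18, 1957.
Now subtract 119 days from July 18, 1957.
Going back 18 days from July 18, 1957 reaches the end of the previous month; 119 − 18 = 101 left.
June 1957 has 30 days: 101 − 30 = 71 left.
May 1957 has 31 days: 71 − 31 = 40 left.
April 1957 has 30 days: 40 − 30 = 10 left.
March 1957 has 31 days; 31 − 10 = 21 → March 21, 1957.

March 21, 1957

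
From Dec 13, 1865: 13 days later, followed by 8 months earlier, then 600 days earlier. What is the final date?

Counting forward 13 days from December 13, 1865:
December has 31 days; 13 + 13 = 26, still in December.
Counting back 8 months from December 26, 1865:
month 12 − 8 = 4 → April 1865.
Day 26 is valid in April, giving April 26, 1865.
Going back 600 days from April 26, 1865:
Going back 26 days from April 26, 1865 reaches the end of the previous month; 600 − 26 = 574 left.
March 1865 has 31 days: 574 − 31 = 543 left.
February 1865 has 28 days (1865 is not a leap year): 543 − 28 = 515 left.
January 1865 has 31 days: 515 − 31 = 484 left.
December 1864 has 31 days: 484 − 31 = 453 left.
November 1864 has 30 days: 453 − 30 = 423 left.
October 1864 has 31 days: 423 − 31 = 392 left.
September 1864 has 30 days: 392 − 30 = 362 left.
August 1864 has 31 days: 362 − 31 = 331 left.
July 1864 has 31 days: 331 − 31 = 300 left.
June 1864 has 30 days: 300 − 30 = 270 left.
May 1864 has 31 days: 270 − 31 = 239 left.
April 1864 has 30 days: 239 − 30 = 209 left.
March 1864 has 31 days: 209 − 31 = 178 left.
February 1864 has 29 days (1864 is a leap year): 178 − 29 = 149 left.
January 1864 has 31 days: 149 − 31 = 118 left.
December 1863 has 31 days: 118 − 31 = 87 left.
November 1863 has 30 days: 87 − 30 = 57 left.
October 1863 has 31 days: 57 − 31 = 26 left.
September 1863 has 30 days; 30 − 26 = 4 → September 4, 1863.

September 4, 1863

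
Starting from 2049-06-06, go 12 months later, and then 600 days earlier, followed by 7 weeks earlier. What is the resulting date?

August 26, 2048

Adding 12 months from June 6, 2049:
month 6 + 12 = 18, which is month 6 of year 2050 → June 2050.
Day 6 is valid in June, giving June 6, 2050.
Counting back 600 days from June 6, 2050:
Going back 6 days from June 6, 2050 reaches the end of the previous month; 600 − 6 = 594 left.
May 2050 has 31 days: 594 − 31 = 563 left.
April 2050 has 30 days: 563 − 30 = 533 left.
March 2050 has 31 days: 533 − 31 = 502 left.
February 2050 has 28 days (2050 is not a leap year): 502 − 28 = 474 left.
January 2050 has 31 days: 474 − 31 = 443 left.
December 2049 has 31 days: 443 − 31 = 412 left.
November 2049 has 30 days: 412 − 30 = 382 left.
October 2049 has 31 days: 382 − 31 = 351 left.
September 2049 has 30 days: 351 − 30 = 321 left.
August 2049 has 31 days: 321 − 31 = 290 left.
July 2049 has 31 days: 290 − 31 = 259 left.
June 2049 has 30 days: 259 − 30 = 229 left.
May 2049 has 31 days: 229 − 31 = 198 left.
April 2049 has 30 days: 198 − 30 = 168 left.
March 2049 has 31 days: 168 − 31 = 137 left.
February 2049 has 28 days (2049 is not a leap year): 137 − 28 = 109 left.
January 2049 has 31 days: 109 − 31 = 78 left.
December 2048 has 31 days: 78 − 31 = 47 left.
November 2048 has 30 days: 47 − 30 = 17 left.
October 2048 has 31 days; 31 − 17 = 14 → October 14, 2048.
Counting back 7 weeks (= 49 days) from October 14, 2048:
Going back 14 days from October 14, 2048 reaches the end of the previous month; 49 − 14 = 35 left.
September 2048 has 30 days: 35 − 30 = 5 left.
August 2048 has 31 days; 31 − 5 = 26 → August 26, 2048.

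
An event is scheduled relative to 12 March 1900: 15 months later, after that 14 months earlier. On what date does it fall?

Adding 15 months from March 12, 1900:
month 3 + 15 = 18, which is month 6 of year 1901 → June 1901.
Day 12 is valid in June, giving June 12, 1901.
Subtracting 14 months from June 12, 1901:
month 6 − 14 = -8, which is month 4 of year 1900 → April 1900.
Day 12 is valid in April, giving April 12, 1900.

April 12, 1900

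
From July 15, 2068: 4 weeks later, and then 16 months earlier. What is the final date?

April 12, 2067

Counting forward 4 weeks (= 28 days) from July 15, 2068:
July has 31 days, so 31 − 15 = 16 days remain after July 15, 2068; 28 − 16 = 12 left.
12 days into August 2068 → August 12, 2068.
Going back 16 months from August 12, 2068:
month 8 − 16 = -8, which is month 4 of year 2067 → April 2067.
Day 12 is valid in April, giving April 12, 2067.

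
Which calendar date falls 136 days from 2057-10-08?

February 21, 2058

Counting forward 136 days from October 8, 2057.
October has 31 days, so 31 − 8 = 23 days remain after October 8, 2057; 136 − 23 = 113 left.
November 2057 has 30 days: 113 − 30 = 83 left.
December 2057 has 31 days: 83 − 31 = 52 left.
January 2058 has 31 days: 52 − 31 = 21 left.
21 days into February 2058 → February 21, 2058.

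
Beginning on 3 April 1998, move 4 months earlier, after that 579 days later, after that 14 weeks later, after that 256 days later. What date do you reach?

Subtracting 4 months from April 3, 1998:
month 4 − 4 = 0, which is month 12 of year 1997 → December 1997.
Day 3 is valid in December, giving December 3, 1997.
Advancing 579 days from December 3, 1997:
December has 31 days, so 31 − 3 = 28 days remain after December 3, 1997; 579 − 28 = 551 left.
January 1998 has 31 days: 551 − 31 = 520 left.
February 1998 has 28 days (1998 is not a leap year): 520 − 28 = 492 left.
March 1998 has 31 days: 492 − 31 = 461 left.
April 1998 has 30 days: 461 − 30 = 431 left.
May 1998 has 31 days: 431 − 31 = 400 left.
June 1998 has 30 days: 400 − 30 = 370 left.
July 1998 has 31 days: 370 − 31 = 339 left.
August 1998 has 31 days: 339 − 31 = 308 left.
September 1998 has 30 days: 308 − 30 = 278 left.
October 1998 has 31 days: 278 − 31 = 247 left.
November 1998 has 30 days: 247 − 30 = 217 left.
December 1998 has 31 days: 217 − 31 = 186 left.
January 1999 has 31 days: 186 − 31 = 155 left.
February 1999 has 28 days (1999 is not a leap year): 155 − 28 = 127 left.
March 1999 has 31 days: 127 − 31 = 96 left.
April 1999 has 30 days: 96 − 30 = 66 left.
May 1999 has 31 days: 66 − 31 = 35 left.
June 1999 has 30 days: 35 − 30 = 5 left.
5 days into July 1999 → July 5, 1999.
Advancing 14 weeks (= 98 days) from July 5, 1999:
July has 31 days, so 31 − 5 = 26 days remain after July 5, 1999; 98 − 26 = 72 left.
August 1999 has 31 days: 72 − 31 = 41 left.
September 1999 has 30 days: 41 − 30 = 11 left.
11 days into October 1999 → October 11, 1999.
Adding 256 days from October 11, 1999:
October has 31 days, so 31 − 11 = 20 days remain after October 11, 1999; 256 − 20 = 236 left.
November 1999 has 30 days: 236 − 30 = 206 left.
December 1999 has 31 days: 206 − 31 = 175 left.
January 2000 has 31 days: 175 − 31 = 144 left.
February 2000 has 29 days (2000 is a leap year (divisible by 400)): 144 − 29 = 115 left.
March 2000 has 31 days: 115 − 31 = 84 left.
April 2000 has 30 days: 84 − 30 = 54 left.
May 2000 has 31 days: 54 − 31 = 23 left.
23 days into June 2000 → June 23, 2000.

June 23, 2000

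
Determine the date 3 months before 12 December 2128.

Subtracting 3 months from December 12, 2128.
month 12 − 3 = 9 → September 2128.
Day 12 is valid in September, giving September 12, 2128.

September 12, 2128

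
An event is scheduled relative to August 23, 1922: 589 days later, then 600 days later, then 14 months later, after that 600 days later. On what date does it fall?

September 15, 1928

Adding 589 days from August 23, 1922:
August has 31 days, so 31 − 23 = 8 days remain after August 23, 1922; 589 − 8 = 581 left.
September 1922 has 30 days: 581 − 30 = 551 left.
October 1922 has 31 days: 551 − 31 = 520 left.
November 1922 has 30 days: 520 − 30 = 490 left.
December 1922 has 31 days: 490 − 31 = 459 left.
January 1923 has 31 days: 459 − 31 = 428 left.
February 1923 has 28 days (1923 is not a leap year): 428 − 28 = 400 left.
March 1923 has 31 days: 400 − 31 = 369 left.
April 1923 has 30 days: 369 − 30 = 339 left.
May 1923 has 31 days: 339 − 31 = 308 left.
June 1923 has 30 days: 308 − 30 = 278 left.
July 1923 has 31 days: 278 − 31 = 247 left.
August 1923 has 31 days: 247 − 31 = 216 left.
September 1923 has 30 days: 216 − 30 = 186 left.
October 1923 has 31 days: 186 − 31 = 155 left.
November 1923 has 30 days: 155 − 30 = 125 left.
December 1923 has 31 days: 125 − 31 = 94 left.
January 1924 has 31 days: 94 − 31 = 63 left.
February 1924 has 29 days (1924 is a leap year): 63 − 29 = 34 left.
March 1924 has 31 days: 34 − 31 = 3 left.
3 days into April 1924 → April 3, 1924.
Adding 600 days from April 3, 1924:
April has 30 days, so 30 − 3 = 27 days remain after April 3, 1924; 600 − 27 = 573 left.
May 1924 has 31 days: 573 − 31 = 542 left.
June 1924 has 30 days: 542 − 30 = 512 left.
July 1924 has 31 days: 512 − 31 = 481 left.
August 1924 has 31 days: 481 − 31 = 450 left.
September 1924 has 30 days: 450 − 30 = 420 left.
October 1924 has 31 days: 420 − 31 = 389 left.
November 1924 has 30 days: 389 − 30 = 359 left.
December 1924 has 31 days: 359 − 31 = 328 left.
January 1925 has 31 days: 328 − 31 = 297 left.
February 1925 has 28 days (1925 is not a leap year): 297 − 28 = 269 left.
March 1925 has 31 days: 269 − 31 = 238 left.
April 1925 has 30 days: 238 − 30 = 208 left.
May 1925 has 31 days: 208 − 31 = 177 left.
June 1925 has 30 days: 177 − 30 = 147 left.
July 1925 has 31 days: 147 − 31 = 116 left.
August 1925 has 31 days: 116 − 31 = 85 left.
September 1925 has 30 days: 85 − 30 = 55 left.
October 1925 has 31 days: 55 − 31 = 24 left.
24 days into November 1925 → November 24, 1925.
Advancing 14 months from November 24, 1925:
month 11 + 14 = 25, which is month 1 of year 1927 → January 1927.
Day 24 is valid in January, giving January 24, 1927.
Advancing 600 days from January 24, 1927:
January has 31 days, so 31 − 24 = 7 days remain after January 24, 1927; 600 − 7 = 593 left.
February 1927 has 28 days (1927 is not a leap year): 593 − 28 = 565 left.
March 1927 has 31 days: 565 − 31 = 534 left.
April 1927 has 30 days: 534 − 30 = 504 left.
May 1927 has 31 days: 504 − 31 = 473 left.
June 1927 has 30 days: 473 − 30 = 443 left.
July 1927 has 31 days: 443 − 31 = 412 left.
August 1927 has 31 days: 412 − 31 = 381 left.
September 1927 has 30 days: 381 − 30 = 351 left.
October 1927 has 31 days: 351 − 31 = 320 left.
November 1927 has 30 days: 320 − 30 = 290 left.
December 1927 has 31 days: 290 − 31 = 259 left.
January 1928 has 31 days: 259 − 31 = 228 left.
February 1928 has 29 days (1928 is a leap year): 228 − 29 = 199 left.
March 1928 has 31 days: 199 − 31 = 168 left.
April 1928 has 30 days: 168 − 30 = 138 left.
May 1928 has 31 days: 138 − 31 = 107 left.
June 1928 has 30 days: 107 − 30 = 77 left.
July 1928 has 31 days: 77 − 31 = 46 left.
August 1928 has 31 days: 46 − 31 = 15 left.
15 days into September 1928 → September 15, 1928.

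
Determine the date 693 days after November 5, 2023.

Advancing 693 days from November 5, 2023.
November has 30 days, so 30 − 5 = 25 days remain after November 5, 2023; 693 − 25 = 668 left.
December 2023 has 31 days: 668 − 31 = 637 left.
January 2024 has 31 days: 637 − 31 = 606 left.
February 2024 has 29 days (2024 is a leap year): 606 − 29 = 577 left.
March 2024 has 31 days: 577 − 31 = 546 left.
April 2024 has 30 days: 546 − 30 = 516 left.
May 2024 has 31 days: 516 − 31 = 485 left.
June 2024 has 30 days: 485 − 30 = 455 left.
July 2024 has 31 days: 455 − 31 = 424 left.
August 2024 has 31 days: 424 − 31 = 393 left.
September 2024 has 30 days: 393 − 30 = 363 left.
October 2024 has 31 days: 363 − 31 = 332 left.
November 2024 has 30 days: 332 − 30 = 302 left.
December 2024 has 31 days: 302 − 31 = 271 left.
January 2025 has 31 days: 271 − 31 = 240 left.
February 2025 has 28 days (2025 is not a leap year): 240 − 28 = 212 left.
March 2025 has 31 days: 212 − 31 = 181 left.
April 2025 has 30 days: 181 − 30 = 151 left.
May 2025 has 31 days: 151 − 31 = 120 left.
June 2025 has 30 days: 120 − 30 = 90 left.
July 2025 has 31 days: 90 − 31 = 59 left.
August 2025 has 31 days: 59 − 31 = 28 left.
28 days into September 2025 → September 28, 2025.

September 28, 2025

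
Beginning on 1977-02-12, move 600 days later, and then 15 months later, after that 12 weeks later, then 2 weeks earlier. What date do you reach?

March 15, 1980

Advancing 600 days from February 12, 1977:
February has 28 days, so 28 − 12 = 16 days remain after February 12, 1977; 600 − 16 = 584 left.
March 1977 has 31 days: 584 − 31 = 553 left.
April 1977 has 30 days: 553 − 30 = 523 left.
May 1977 has 31 days: 523 − 31 = 492 left.
June 1977 has 30 days: 492 − 30 = 462 left.
July 1977 has 31 days: 462 − 31 = 431 left.
August 1977 has 31 days: 431 − 31 = 400 left.
September 1977 has 30 days: 400 − 30 = 370 left.
October 1977 has 31 days: 370 − 31 = 339 left.
November 1977 has 30 days: 339 − 30 = 309 left.
December 1977 has 31 days: 309 − 31 = 278 left.
January 1978 has 31 days: 278 − 31 = 247 left.
February 1978 has 28 days (1978 is not a leap year): 247 − 28 = 219 left.
March 1978 has 31 days: 219 − 31 = 188 left.
April 1978 has 30 days: 188 − 30 = 158 left.
May 1978 has 31 days: 158 − 31 = 127 left.
June 1978 has 30 days: 127 − 30 = 97 left.
July 1978 has 31 days: 97 − 31 = 66 left.
August 1978 has 31 days: 66 − 31 = 35 left.
September 1978 has 30 days: 35 − 30 = 5 left.
5 days into October 1978 → October 5, 1978.
Counting forward 15 months from October 5, 1978:
month 10 + 15 = 25, which is month 1 of year 1980 → January 1980.
Day 5 is valid in January, giving January 5, 1980.
Advancing 12 weeks (= 84 days) from January 5, 1980:
January has 31 days, so 31 − 5 = 26 days remain after January 5, 1980; 84 − 26 = 58 left.
February 1980 has 29 days (1980 is a leap year): 58 − 29 = 29 left.
29 days into March 1980 → March 29, 1980.
Going back 2 weeks (= 14 days) from March 29, 1980:
29 − 14 = 15, still in March 1980.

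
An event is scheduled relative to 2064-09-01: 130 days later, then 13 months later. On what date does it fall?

Adding 130 days from September 1, 2064:
September has 30 days, so 30 − 1 = 29 days remain after September 1, 2064; 130 − 29 = 101 left.
October 2064 has 31 days: 101 − 31 = 70 left.
November 2064 has 30 days: 70 − 30 = 40 left.
December 2064 has 31 days: 40 − 31 = 9 left.
9 days into January 2065 → January 9, 2065.
Advancing 13 months from January 9, 2065:
month 1 + 13 = 14, which is month 2 of year 2066 → February 2066.
Day 9 is valid in February, giving February 9, 2066.

February 9, 2066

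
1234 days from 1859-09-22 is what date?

February 7, 1863

Counting forward 1234 days from September 22, 1859.
September has 30 days, so 30 − 22 = 8 days remain after September 22, 1859; 1234 − 8 = 1226 left.
October 1859 has 31 days: 1226 − 31 = 1195 left.
November 1859 has 30 days: 1195 − 30 = 1165 left.
December 1859 has 31 days: 1165 − 31 = 1134 left.
January 1860 has 31 days: 1134 − 31 = 1103 left.
February 1860 has 29 days (1860 is a leap year): 1103 − 29 = 1074 left.
March 1860 has 31 days: 1074 − 31 = 1043 left.
April 1860 has 30 days: 1043 − 30 = 1013 left.
May 1860 has 31 days: 1013 − 31 = 982 left.
June 1860 has 30 days: 982 − 30 = 952 left.
July 1860 has 31 days: 952 − 31 = 921 left.
August 1860 has 31 days: 921 − 31 = 890 left.
September 1860 has 30 days: 890 − 30 = 860 left.
October 1860 has 31 days: 860 − 31 = 829 left.
November 1860 has 30 days: 829 − 30 = 799 left.
December 1860 has 31 days: 799 − 31 = 768 left.
January 1861 has 31 days: 768 − 31 = 737 left.
February 1861 has 28 days (1861 is not a leap year): 737 − 28 = 709 left.
March 1861 has 31 days: 709 − 31 = 678 left.
April 1861 has 30 days: 678 − 30 = 648 left.
May 1861 has 31 days: 648 − 31 = 617 left.
June 1861 has 30 days: 617 − 30 = 587 left.
July 1861 has 31 days: 587 − 31 = 556 left.
August 1861 has 31 days: 556 − 31 = 525 left.
September 1861 has 30 days: 525 − 30 = 495 left.
October 1861 has 31 days: 495 − 31 = 464 left.
November 1861 has 30 days: 464 − 30 = 434 left.
December 1861 has 31 days: 434 − 31 = 403 left.
January 1862 has 31 days: 403 − 31 = 372 left.
February 1862 has 28 days (1862 is not a leap year): 372 − 28 = 344 left.
March 1862 has 31 days: 344 − 31 = 313 left.
April 1862 has 30 days: 313 − 30 = 283 left.
May 1862 has 31 days: 283 − 31 = 252 left.
June 1862 has 30 days: 252 − 30 = 222 left.
July 1862 has 31 days: 222 − 31 = 191 left.
August 1862 has 31 days: 191 − 31 = 160 left.
September 1862 has 30 days: 160 − 30 = 130 left.
October 1862 has 31 days: 130 − 31 = 99 left.
November 1862 has 30 days: 99 − 30 = 69 left.
December 1862 has 31 days: 69 − 31 = 38 left.
January 1863 has 31 days: 38 − 31 = 7 left.
7 days into February 1863 → February 7, 1863.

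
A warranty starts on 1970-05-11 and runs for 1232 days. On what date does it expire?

September 24, 1973

Adding 1232 days from May 11, 1970.
May has 31 days, so 31 − 11 = 20 days remain after May 11, 1970; 1232 − 20 = 1212 left.
June 1970 has 30 days: 1212 − 30 = 1182 left.
July 1970 has 31 days: 1182 − 31 = 1151 left.
August 1970 has 31 days: 1151 − 31 = 1120 left.
September 1970 has 30 days: 1120 − 30 = 1090 left.
October 1970 has 31 days: 1090 − 31 = 1059 left.
November 1970 has 30 days: 1059 − 30 = 1029 left.
December 1970 has 31 days: 1029 − 31 = 998 left.
January 1971 has 31 days: 998 − 31 = 967 left.
February 1971 has 28 days (1971 is not a leap year): 967 − 28 = 939 left.
March 1971 has 31 days: 939 − 31 = 908 left.
April 1971 has 30 days: 908 − 30 = 878 left.
May 1971 has 31 days: 878 − 31 = 847 left.
June 1971 has 30 days: 847 − 30 = 817 left.
July 1971 has 31 days: 817 − 31 = 786 left.
August 1971 has 31 days: 786 − 31 = 755 left.
September 1971 has 30 days: 755 − 30 = 725 left.
October 1971 has 31 days: 725 − 31 = 694 left.
November 1971 has 30 days: 694 − 30 = 664 left.
December 1971 has 31 days: 664 − 31 = 633 left.
January 1972 has 31 days: 633 − 31 = 602 left.
February 1972 has 29 days (1972 is a leap year): 602 − 29 = 573 left.
March 1972 has 31 days: 573 − 31 = 542 left.
April 1972 has 30 days: 542 − 30 = 512 left.
May 1972 has 31 days: 512 − 31 = 481 left.
June 1972 has 30 days: 481 − 30 = 451 left.
July 1972 has 31 days: 451 − 31 = 420 left.
August 1972 has 31 days: 420 − 31 = 389 left.
September 1972 has 30 days: 389 − 30 = 359 left.
October 1972 has 31 days: 359 − 31 = 328 left.
November 1972 has 30 days: 328 − 30 = 298 left.
December 1972 has 31 days: 298 − 31 = 267 left.
January 1973 has 31 days: 267 − 31 = 236 left.
February 1973 has 28 days (1973 is not a leap year): 236 − 28 = 208 left.
March 1973 has 31 days: 208 − 31 = 177 left.
April 1973 has 30 days: 177 − 30 = 147 left.
May 1973 has 31 days: 147 − 31 = 116 left.
June 1973 has 30 days: 116 − 30 = 86 left.
July 1973 has 31 days: 86 − 31 = 55 left.
August 1973 has 31 days: 55 − 31 = 24 left.
24 days into September 1973 → September 24, 1973.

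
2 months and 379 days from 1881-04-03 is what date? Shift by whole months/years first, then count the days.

June 17, 1882

Counting forward 2 months and 379 days from April 3, 1881: first the month/year part, then the days.
month 4 + 2 = 6 → June 1881.
Day 3 is valid in June, giving June 3, 1881.
Now add 379 days from June 3, 1881.
June has 30 days, so 30 − 3 = 27 days remain after June 3, 1881; 379 − 27 = 352 left.
July 1881 has 31 days: 352 − 31 = 321 left.
August 1881 has 31 days: 321 − 31 = 290 left.
September 1881 has 30 days: 290 − 30 = 260 left.
October 1881 has 31 days: 260 − 31 = 229 left.
November 1881 has 30 days: 229 − 30 = 199 left.
December 1881 has 31 days: 199 − 31 = 168 left.
January 1882 has 31 days: 168 − 31 = 137 left.
February 1882 has 28 days (1882 is not a leap year): 137 − 28 = 109 left.
March 1882 has 31 days: 109 − 31 = 78 left.
April 1882 has 30 days: 78 − 30 = 48 left.
May 1882 has 31 days: 48 − 31 = 17 left.
17 days into June 1882 → June 17, 1882.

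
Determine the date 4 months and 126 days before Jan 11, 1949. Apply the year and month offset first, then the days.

Subtracting 4 months and 126 days from January 11, 1949: first the month/year part, then the days.
month 1 − 4 = -3, which is month 9 of year 1948 → September 1948.
Day 11 is valid in September, giving September 11, 1948.
Now subtract 126 days from September 11, 1948.
Going back 11 days from September 11, 1948 reaches the end of the previous month; 126 − 11 = 115 left.
August 1948 has 31 days: 115 − 31 = 84 left.
July 1948 has 31 days: 84 − 31 = 53 left.
June 1948 has 30 days: 53 − 30 = 23 left.
May 1948 has 31 days; 31 − 23 = 8 → May 8, 1948.

May 8, 1948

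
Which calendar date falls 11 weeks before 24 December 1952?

October 8, 1952

Counting back 11 weeks = 77 days from December 24, 1952.
Going back 24 days from December 24, 1952 reaches the end of the previous month; 77 − 24 = 53 left.
November 1952 has 30 days: 53 − 30 = 23 left.
October 1952 has 31 days; 31 − 23 = 8 → October 8, 1952.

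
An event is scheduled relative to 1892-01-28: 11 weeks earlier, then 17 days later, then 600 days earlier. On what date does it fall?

April 8, 1890

Going back 11 weeks (= 77 days) from January 28, 1892:
Going back 28 days from January 28, 1892 reaches the end of the previous month; 77 − 28 = 49 left.
December 1891 has 31 days: 49 − 31 = 18 left.
November 1891 has 30 days; 30 − 18 = 12 → November 12, 1891.
Adding 17 days from November 12, 1891:
November has 30 days; 12 + 17 = 29, still in November.
Going back 600 days from November 29, 1891:
Going back 29 days from November 29, 1891 reaches the end of the previous month; 600 − 29 = 571 left.
October 1891 has 31 days: 571 − 31 = 540 left.
September 1891 has 30 days: 540 − 30 = 510 left.
August 1891 has 31 days: 510 − 31 = 479 left.
July 1891 has 31 days: 479 − 31 = 448 left.
June 1891 has 30 days: 448 − 30 = 418 left.
May 1891 has 31 days: 418 − 31 = 387 left.
April 1891 has 30 days: 387 − 30 = 357 left.
March 1891 has 31 days: 357 − 31 = 326 left.
February 1891 has 28 days (1891 is not a leap year): 326 − 28 = 298 left.
January 1891 has 31 days: 298 − 31 = 267 left.
December 1890 has 31 days: 267 − 31 = 236 left.
November 1890 has 30 days: 236 − 30 = 206 left.
October 1890 has 31 days: 206 − 31 = 175 left.
September 1890 has 30 days: 175 − 30 = 145 left.
August 1890 has 31 days: 145 − 31 = 114 left.
July 1890 has 31 days: 114 − 31 = 83 left.
June 1890 has 30 days: 83 − 30 = 53 left.
May 1890 has 31 days: 53 − 31 = 22 left.
April 1890 has 30 days; 30 − 22 = 8 → April 8, 1890.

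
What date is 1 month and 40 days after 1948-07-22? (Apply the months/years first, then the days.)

October 1, 1948

Adding 1 month and 40 days from July 22, 1948: first the month/year part, then the days.
month 7 + 1 = 8 → August 1948.
Day 22 is valid in August, giving August 22, 1948.
Now add 40 days from August 22, 1948.
August has 31 days, so 31 − 22 = 9 days remain after August 22, 1948; 40 − 9 = 31 left.
September 1948 has 30 days: 31 − 30 = 1 left.
1 day into October 1948 → October 1, 1948.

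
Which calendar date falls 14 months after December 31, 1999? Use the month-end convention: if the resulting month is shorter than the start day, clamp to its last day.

Adding 14 months from December 31, 1999.
month 12 + 14 = 26, which is month 2 of year 2001 → February 2001.
February 2001 has only 28 days (2001 is not a leap year — relevant if February), and the start was day 31, so the date clamps to February 28, 2001.

February 28, 2001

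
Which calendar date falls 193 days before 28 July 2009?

Counting back 193 days from July 28, 2009.
Going back 28 days from July 28, 2009 reaches the end of the previous month; 193 − 28 = 165 left.
June 2009 has 30 days: 165 − 30 = 135 left.
May 2009 has 31 days: 135 − 31 = 104 left.
April 2009 has 30 days: 104 − 30 = 74 left.
March 2009 has 31 days: 74 − 31 = 43 left.
February 2009 has 28 days (2009 is not a leap year): 43 − 28 = 15 left.
January 2009 has 31 days; 31 − 15 = 16 → January 16, 2009.

January 16, 2009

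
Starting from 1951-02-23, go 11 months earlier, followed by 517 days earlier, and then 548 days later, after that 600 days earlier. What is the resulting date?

August 31, 1948

Subtracting 11 months from February 23, 1951:
month 2 − 11 = -9, which is month 3 of year 1950 → March 1950.
Day 23 is valid in March, giving March 23, 1950.
Subtracting 517 days from March 23, 1950:
Going back 23 days from March 23, 1950 reaches the end of the previous month; 517 − 23 = 494 left.
February 1950 has 28 days (1950 is not a leap year): 494 − 28 = 466 left.
January 1950 has 31 days: 466 − 31 = 435 left.
December 1949 has 31 days: 435 − 31 = 404 left.
November 1949 has 30 days: 404 − 30 = 374 left.
October 1949 has 31 days: 374 − 31 = 343 left.
September 1949 has 30 days: 343 − 30 = 313 left.
August 1949 has 31 days: 313 − 31 = 282 left.
July 1949 has 31 days: 282 − 31 = 251 left.
June 1949 has 30 days: 251 − 30 = 221 left.
May 1949 has 31 days: 221 − 31 = 190 left.
April 1949 has 30 days: 190 − 30 = 160 left.
March 1949 has 31 days: 160 − 31 = 129 left.
February 1949 has 28 days (1949 is not a leap year): 129 − 28 = 101 left.
January 1949 has 31 days: 101 − 31 = 70 left.
December 1948 has 31 days: 70 − 31 = 39 left.
November 1948 has 30 days: 39 − 30 = 9 left.
October 1948 has 31 days; 31 − 9 = 22 → October 22, 1948.
Adding 548 days from October 22, 1948:
October has 31 days, so 31 − 22 = 9 days remain after October 22, 1948; 548 − 9 = 539 left.
November 1948 has 30 days: 539 − 30 = 509 left.
December 1948 has 31 days: 509 − 31 = 478 left.
January 1949 has 31 days: 478 − 31 = 447 left.
February 1949 has 28 days (1949 is not a leap year): 447 − 28 = 419 left.
March 1949 has 31 days: 419 − 31 = 388 left.
April 1949 has 30 days: 388 − 30 = 358 left.
May 1949 has 31 days: 358 − 31 = 327 left.
June 1949 has 30 days: 327 − 30 = 297 left.
July 1949 has 31 days: 297 − 31 = 266 left.
August 1949 has 31 days: 266 − 31 = 235 left.
September 1949 has 30 days: 235 − 30 = 205 left.
October 1949 has 31 days: 205 − 31 = 174 left.
November 1949 has 30 days: 174 − 30 = 144 left.
December 1949 has 31 days: 144 − 31 = 113 left.
January 1950 has 31 days: 113 − 31 = 82 left.
February 1950 has 28 days (1950 is not a leap year): 82 − 28 = 54 left.
March 1950 has 31 days: 54 − 31 = 23 left.
23 days into April 1950 → April 23, 1950.
Subtracting 600 days from April 23, 1950:
Going back 23 days from April 23, 1950 reaches the end of the previous month; 600 − 23 = 577 left.
March 1950 has 31 days: 577 − 31 = 546 left.
February 1950 has 28 days (1950 is not a leap year): 546 − 28 = 518 left.
January 1950 has 31 days: 518 − 31 = 487 left.
December 1949 has 31 days: 487 − 31 = 456 left.
November 1949 has 30 days: 456 − 30 = 426 left.
October 1949 has 31 days: 426 − 31 = 395 left.
September 1949 has 30 days: 395 − 30 = 365 left.
August 1949 has 31 days: 365 − 31 = 334 left.
July 1949 has 31 days: 334 − 31 = 303 left.
June 1949 has 30 days: 303 − 30 = 273 left.
May 1949 has 31 days: 273 − 31 = 242 left.
April 1949 has 30 days: 242 − 30 = 212 left.
March 1949 has 31 days: 212 − 31 = 181 left.
February 1949 has 28 days (1949 is not a leap year): 181 − 28 = 153 left.
January 1949 has 31 days: 153 − 31 = 122 left.
December 1948 has 31 days: 122 − 31 = 91 left.
November 1948 has 30 days: 91 − 30 = 61 left.
October 1948 has 31 days: 61 − 31 = 30 left.
September 1948 has 30 days: 30 − 30 = 0 left.
August 1948 has 31 days; 31 − 0 = 31 → August 31, 1948.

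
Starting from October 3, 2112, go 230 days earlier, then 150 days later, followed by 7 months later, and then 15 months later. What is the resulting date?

May 15, 2114

Counting back 230 days from October 3, 2112:
Going back 3 days from October 3, 2112 reaches the end of the previous month; 230 − 3 = 227 left.
September 2112 has 30 days: 227 − 30 = 197 left.
August 2112 has 31 days: 197 − 31 = 166 left.
July 2112 has 31 days: 166 − 31 = 135 left.
June 2112 has 30 days: 135 − 30 = 105 left.
May 2112 has 31 days: 105 − 31 = 74 left.
April 2112 has 30 days: 74 − 30 = 44 left.
March 2112 has 31 days: 44 − 31 = 13 left.
February 2112 has 29 days; 29 − 13 = 16 → February 16, 2112.
Counting forward 150 days from February 16, 2112:
February has 29 days, so 29 − 16 = 13 days remain after February 16, 2112; 150 − 13 = 137 left.
March 2112 has 31 days: 137 − 31 = 106 left.
April 2112 has 30 days: 106 − 30 = 76 left.
May 2112 has 31 days: 76 − 31 = 45 left.
June 2112 has 30 days: 45 − 30 = 15 left.
15 days into July 2112 → July 15, 2112.
Advancing 7 months from July 15, 2112:
month 7 + 7 = 14, which is month 2 of year 2113 → February 2113.
Day 15 is valid in February, giving February 15, 2113.
Adding 15 months from February 15, 2113:
month 2 + 15 = 17, which is month 5 of year 2114 → May 2114.
Day 15 is valid in May, giving May 15, 2114.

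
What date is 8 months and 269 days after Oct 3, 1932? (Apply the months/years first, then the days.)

February 27, 1934

Adding 8 months and 269 days from October 3, 1932: first the month/year part, then the days.
month 10 + 8 = 18, which is month 6 of year 1933 → June 1933.
Day 3 is valid in June, giving June 3, 1933.
Now add 269 days from June 3, 1933.
June has 30 days, so 30 − 3 = 27 days remain after June 3, 1933; 269 − 27 = 242 left.
July 1933 has 31 days: 242 − 31 = 211 left.
August 1933 has 31 days: 211 − 31 = 180 left.
September 1933 has 30 days: 180 − 30 = 150 left.
October 1933 has 31 days: 150 − 31 = 119 left.
November 1933 has 30 days: 119 − 30 = 89 left.
December 1933 has 31 days: 89 − 31 = 58 left.
January 1934 has 31 days: 58 − 31 = 27 left.
27 days into February 1934 → February 27, 1934.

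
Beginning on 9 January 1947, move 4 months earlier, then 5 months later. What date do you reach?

February 9, 1947

Counting back 4 months from January 9, 1947:
month 1 − 4 = -3, which is month 9 of year 1946 → September 1946.
Day 9 is valid in September, giving September 9, 1946.
Adding 5 months from September 9, 1946:
month 9 + 5 = 14, which is month 2 of year 1947 → February 1947.
Day 9 is valid in February, giving February 9, 1947.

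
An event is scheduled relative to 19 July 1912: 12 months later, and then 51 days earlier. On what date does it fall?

Advancing 12 months from July 19, 1912:
month 7 + 12 = 19, which is month 7 of year 1913 → July 1913.
Day 19 is valid in July, giving July 19, 1913.
Counting back 51 days from July 19, 1913:
Going back 19 days from July 19, 1913 reaches the end of the previous month; 51 − 19 = 32 left.
June 1913 has 30 days: 32 − 30 = 2 left.
May 1913 has 31 days; 31 − 2 = 29 → May 29, 1913.

May 29, 1913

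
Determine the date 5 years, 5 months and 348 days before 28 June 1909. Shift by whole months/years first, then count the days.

February 14, 1903

Subtracting 5 years, 5 months and 348 days from June 28, 1909: first the month/year part, then the days.
-5 years → 1904; month 6 − 5 = 1 → January 1904.
Day 28 is valid in January, giving January 28, 1904.
Now subtract 348 days from January 28, 1904.
Going back 28 days from January 28, 1904 reaches the end of the previous month; 348 − 28 = 320 left.
December 1903 has 31 days: 320 − 31 = 289 left.
November 1903 has 30 days: 289 − 30 = 259 left.
October 1903 has 31 days: 259 − 31 = 228 left.
September 1903 has 30 days: 228 − 30 = 198 left.
August 1903 has 31 days: 198 − 31 = 167 left.
July 1903 has 31 days: 167 − 31 = 136 left.
June 1903 has 30 days: 136 − 30 = 106 left.
May 1903 has 31 days: 106 − 31 = 75 left.
April 1903 has 30 days: 75 − 30 = 45 left.
March 1903 has 31 days: 45 − 31 = 14 left.
February 1903 has 28 days; 28 − 14 = 14 → February 14, 1903.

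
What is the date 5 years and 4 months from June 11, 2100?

Counting forward 5 years and 4 months from June 11, 2100.
+5 years → 2105; month 6 + 4 = 10 → October 2105.
Day 11 is valid in October, giving October 11, 2105.

October 11, 2105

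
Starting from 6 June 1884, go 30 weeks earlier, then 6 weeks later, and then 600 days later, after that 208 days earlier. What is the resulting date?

Subtracting 30 weeks (= 210 days) from June 6, 1884:
Going back 6 days from June 6, 1884 reaches the end of the previous month; 210 − 6 = 204 left.
May 1884 has 31 days: 204 − 31 = 173 left.
April 1884 has 30 days: 173 − 30 = 143 left.
March 1884 has 31 days: 143 − 31 = 112 left.
February 1884 has 29 days (1884 is a leap year): 112 − 29 = 83 left.
January 1884 has 31 days: 83 − 31 = 52 left.
December 1883 has 31 days: 52 − 31 = 21 left.
November 1883 has 30 days; 30 − 21 = 9 → November 9, 1883.
Counting forward 6 weeks (= 42 days) from November 9, 1883:
November has 30 days, so 30 − 9 = 21 days remain after November 9, 1883; 42 − 21 = 21 left.
21 days into December 1883 → December 21, 1883.
Counting forward 600 days from December 21, 1883:
December has 31 days, so 31 − 21 = 10 days remain after December 21, 1883; 600 − 10 = 590 left.
January 1884 has 31 days: 590 − 31 = 559 left.
February 1884 has 29 days (1884 is a leap year): 559 − 29 = 530 left.
March 1884 has 31 days: 530 − 31 = 499 left.
April 1884 has 30 days: 499 − 30 = 469 left.
May 1884 has 31 days: 469 − 31 = 438 left.
June 1884 has 30 days: 438 − 30 = 408 left.
July 1884 has 31 days: 408 − 31 = 377 left.
August 1884 has 31 days: 377 − 31 = 346 left.
September 1884 has 30 days: 346 − 30 = 316 left.
October 1884 has 31 days: 316 − 31 = 285 left.
November 1884 has 30 days: 285 − 30 = 255 left.
December 1884 has 31 days: 255 − 31 = 224 left.
January 1885 has 31 days: 224 − 31 = 193 left.
February 1885 has 28 days (1885 is not a leap year): 193 − 28 = 165 left.
March 1885 has 31 days: 165 − 31 = 134 left.
April 1885 has 30 days: 134 − 30 = 104 left.
May 1885 has 31 days: 104 − 31 = 73 left.
June 1885 has 30 days: 73 − 30 = 43 left.
July 1885 has 31 days: 43 − 31 = 12 left.
12 days into August 1885 → August 12, 1885.
Subtracting 208 days from August 12, 1885:
Going back 12 days from August 12, 1885 reaches the end of the previous month; 208 − 12 = 196 left.
July 1885 has 31 days: 196 − 31 = 165 left.
June 1885 has 30 days: 165 − 30 = 135 left.
May 1885 has 31 days: 135 − 31 = 104 left.
April 1885 has 30 days: 104 − 30 = 74 left.
March 1885 has 31 days: 74 − 31 = 43 left.
February 1885 has 28 days (1885 is not a leap year): 43 − 28 = 15 left.
January 1885 has 31 days; 31 − 15 = 16 → January 16, 1885.

January 16, 1885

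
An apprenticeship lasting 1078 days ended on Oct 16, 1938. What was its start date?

Subtracting 1078 days from October 16, 1938.
Going back 16 days from October 16, 1938 reaches the end of the previous month; 1078 − 16 = 1062 left.
September 1938 has 30 days: 1062 − 30 = 1032 left.
August 1938 has 31 days: 1032 − 31 = 1001 left.
July 1938 has 31 days: 1001 − 31 = 970 left.
June 1938 has 30 days: 970 − 30 = 940 left.
May 1938 has 31 days: 940 − 31 = 909 left.
April 1938 has 30 days: 909 − 30 = 879 left.
March 1938 has 31 days: 879 − 31 = 848 left.
February 1938 has 28 days (1938 is not a leap year): 848 − 28 = 820 left.
January 1938 has 31 days: 820 − 31 = 789 left.
December 1937 has 31 days: 789 − 31 = 758 left.
November 1937 has 30 days: 758 − 30 = 728 left.
October 1937 has 31 days: 728 − 31 = 697 left.
September 1937 has 30 days: 697 − 30 = 667 left.
August 1937 has 31 days: 667 − 31 = 636 left.
July 1937 has 31 days: 636 − 31 = 605 left.
June 1937 has 30 days: 605 − 30 = 575 left.
May 1937 has 31 days: 575 − 31 = 544 left.
April 1937 has 30 days: 544 − 30 = 514 left.
March 1937 has 31 days: 514 − 31 = 483 left.
February 1937 has 28 days (1937 is not a leap year): 483 − 28 = 455 left.
January 1937 has 31 days: 455 − 31 = 424 left.
December 1936 has 31 days: 424 − 31 = 393 left.
November 1936 has 30 days: 393 − 30 = 363 left.
October 1936 has 31 days: 363 − 31 = 332 left.
September 1936 has 30 days: 332 − 30 = 302 left.
August 1936 has 31 days: 302 − 31 = 271 left.
July 1936 has 31 days: 271 − 31 = 240 left.
June 1936 has 30 days: 240 − 30 = 210 left.
May 1936 has 31 days: 210 − 31 = 179 left.
April 1936 has 30 days: 179 − 30 = 149 left.
March 1936 has 31 days: 149 − 31 = 118 left.
February 1936 has 29 days (1936 is a leap year): 118 − 29 = 89 left.
January 1936 has 31 days: 89 − 31 = 58 left.
December 1935 has 31 days: 58 − 31 = 27 left.
November 1935 has 30 days; 30 − 27 = 3 → November 3, 1935.

November 3, 1935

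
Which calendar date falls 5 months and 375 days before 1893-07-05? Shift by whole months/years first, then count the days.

Counting back 5 months and 375 days from July 5, 1893: first the month/year part, then the days.
month 7 − 5 = 2 → February 1893.
Day 5 is valid in February, giving February 5, 1893.
Now subtract 375 days from February 5, 1893.
Going back 5 days from February 5, 1893 reaches the end of the previous month; 375 − 5 = 370 left.
January 1893 has 31 days: 370 − 31 = 339 left.
December 1892 has 31 days: 339 − 31 = 308 left.
November 1892 has 30 days: 308 − 30 = 278 left.
October 1892 has 31 days: 278 − 31 = 247 left.
September 1892 has 30 days: 247 − 30 = 217 left.
August 1892 has 31 days: 217 − 31 = 186 left.
July 1892 has 31 days: 186 − 31 = 155 left.
June 1892 has 30 days: 155 − 30 = 125 left.
May 1892 has 31 days: 125 − 31 = 94 left.
April 1892 has 30 days: 94 − 30 = 64 left.
March 1892 has 31 days: 64 − 31 = 33 left.
February 1892 has 29 days (1892 is a leap year): 33 − 29 = 4 left.
January 1892 has 31 days; 31 − 4 = 27 → January 27, 1892.

January 27, 1892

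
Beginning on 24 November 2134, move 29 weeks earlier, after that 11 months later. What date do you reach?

April 5, 2135

Counting back 29 weeks (= 203 days) from November 24, 2134:
Going back 24 days from November 24, 2134 reaches the end of the previous month; 203 − 24 = 179 left.
October 2134 has 31 days: 179 − 31 = 148 left.
September 2134 has 30 days: 148 − 30 = 118 left.
August 2134 has 31 days: 118 − 31 = 87 left.
July 2134 has 31 days: 87 − 31 = 56 left.
June 2134 has 30 days: 56 − 30 = 26 left.
May 2134 has 31 days; 31 − 26 = 5 → May 5, 2134.
Adding 11 months from May 5, 2134:
month 5 + 11 = 16, which is month 4 of year 2135 → April 2135.
Day 5 is valid in April, giving April 5, 2135.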